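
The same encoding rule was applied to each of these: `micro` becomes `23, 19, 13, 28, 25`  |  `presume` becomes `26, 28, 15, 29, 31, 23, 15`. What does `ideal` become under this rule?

m is letter #13 and maps to 23: an offset of 10. Letters become their 1-based position plus 10 (so a→11, b→12, …).
Applying it to ideal: i=9→19, d=4→14, e=5→15, a=1→11, l=12→22.

19, 14, 15, 11, 22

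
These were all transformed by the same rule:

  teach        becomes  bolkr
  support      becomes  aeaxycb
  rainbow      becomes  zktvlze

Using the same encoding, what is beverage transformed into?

jogmbloo

Shifts by position in teach: pos 0: t→b (+8), pos 1: e→o (+10), pos 2: a→l (+11), pos 3: c→k (+8), pos 4: h→r (+10) — repeating every 3. It's a Vigenère-style cipher with numeric key [8,10,11]: position i shifts by key[i mod 3].
On beverage: b+8=j, e+10=o, v+11=g, e+8=m, r+10=b, a+11=l, g+8=o, e+10=o.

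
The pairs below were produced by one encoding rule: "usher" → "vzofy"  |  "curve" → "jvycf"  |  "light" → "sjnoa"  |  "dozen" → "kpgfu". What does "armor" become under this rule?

bytpy

The shift depends on letter class: consonant s→z is +7, but vowel u→v is +1. Two shifts are in play — +1 for a/e/i/o/u, +7 for every other letter.
On armor: a(vowel)+1=b, r(cons)+7=y, m(cons)+7=t, o(vowel)+1=p, r(cons)+7=y.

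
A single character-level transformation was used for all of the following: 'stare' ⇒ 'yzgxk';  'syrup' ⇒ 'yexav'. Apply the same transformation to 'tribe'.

zxohk

Compare letters: s→y is +6, t→z is +6, a→g is +6 — a constant shift. Every letter moves 6 places later in the alphabet, wrapping around z→a.
On tribe: t+6=z, r+6=x, i+6=o, b+6=h, e+6=k.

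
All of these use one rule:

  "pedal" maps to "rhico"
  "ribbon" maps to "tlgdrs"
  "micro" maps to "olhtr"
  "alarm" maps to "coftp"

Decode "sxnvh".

quite

A repeating key of period 3 is used — shifts +2, +3, +5 over and over.
Undoing it on sxnvh: s−2=q, x−3=u, n−5=i, v−2=t, h−3=e.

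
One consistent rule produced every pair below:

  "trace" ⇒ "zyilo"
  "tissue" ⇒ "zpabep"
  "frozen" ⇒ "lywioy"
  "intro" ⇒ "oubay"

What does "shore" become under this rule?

In trace: t→z is +6, r→y is +7, a→i is +8, c→l is +9 — the shift increases by 1 each position. Letter i (0-indexed) is shifted by i+6, so successive shifts are 6, 7, 8, ….
For shore: s+6=y, h+7=o, o+8=w, r+9=a, e+10=o.

yowao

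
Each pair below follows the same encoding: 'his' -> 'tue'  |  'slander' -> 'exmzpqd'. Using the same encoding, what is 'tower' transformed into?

Compare letters: h→t is +12, i→u is +12, s→e is +12 — a constant shift. This is a Caesar cipher with shift 12.
On tower: t+12=f, o+12=a, w+12=i, e+12=q, r+12=d.

faiqd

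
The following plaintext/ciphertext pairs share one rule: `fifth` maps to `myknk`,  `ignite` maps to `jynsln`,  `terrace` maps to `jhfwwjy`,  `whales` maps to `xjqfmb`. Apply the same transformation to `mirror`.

wtwwnr

The output letters match the input read backwards, each shifted +5: fifth reversed is htfif. The word is reversed, then every letter is shifted forward by 5.
For mirror: reverse → rorrim; then shift: r+5=w, o+5=t, r+5=w, r+5=w, i+5=n, m+5=r.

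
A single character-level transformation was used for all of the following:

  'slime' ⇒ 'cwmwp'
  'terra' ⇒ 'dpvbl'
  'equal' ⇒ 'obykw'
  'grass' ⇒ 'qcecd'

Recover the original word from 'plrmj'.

fancy

A repeating key of period 3 is used — shifts +10, +11, +4 over and over.
Reversing it on plrmj: p−10=f, l−11=a, r−4=n, m−10=c, j−11=y.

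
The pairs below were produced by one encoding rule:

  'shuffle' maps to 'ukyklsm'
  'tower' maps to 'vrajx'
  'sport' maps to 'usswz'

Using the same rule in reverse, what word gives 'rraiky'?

powder

In shuffle: s→u is +2, h→k is +3, u→y is +4, f→k is +5 — the shift increases by 1 each position. The shift increases by 1 at each position, starting from +2: 2, 3, 4, ….
Undoing it on rraiky: r−2=p, r−3=o, a−4=w, i−5=d, k−6=e, y−7=r.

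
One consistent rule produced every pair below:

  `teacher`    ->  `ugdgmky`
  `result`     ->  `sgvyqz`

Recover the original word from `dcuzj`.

carve

In teacher: t→u is +1, e→g is +2, a→d is +3, c→g is +4 — the shift increases by 1 each position. Letter i (0-indexed) is shifted by i+1, so successive shifts are 1, 2, 3, ….
Reversing it on dcuzj: d−1=c, c−2=a, u−3=r, z−4=v, j−5=e.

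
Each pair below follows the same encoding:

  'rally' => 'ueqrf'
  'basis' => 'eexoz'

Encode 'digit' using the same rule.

gmloa

Each letter shifts forward by (position + 3), i.e. 3, 4, 5, … — the shift grows by one for each successive letter.
For digit: d+3=g, i+4=m, g+5=l, i+6=o, t+7=a.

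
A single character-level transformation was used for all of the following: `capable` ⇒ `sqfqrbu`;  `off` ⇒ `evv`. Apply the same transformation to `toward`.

jemqht

Each letter is shifted forward by 16 in the alphabet (a Caesar shift of +16).
On toward: t+16=j, o+16=e, w+16=m, a+16=q, r+16=h, d+16=t.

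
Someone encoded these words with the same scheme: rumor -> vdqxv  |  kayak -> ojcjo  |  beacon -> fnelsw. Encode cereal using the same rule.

gnvneu

A repeating key of period 2 is used — shifts +4, +9 over and over.
For cereal: c+4=g, e+9=n, r+4=v, e+9=n, a+4=e, l+9=u.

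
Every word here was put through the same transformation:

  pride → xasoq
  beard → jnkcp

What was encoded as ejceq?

waste

In pride: p→x is +8, r→a is +9, i→s is +10, d→o is +11 — the shift increases by 1 each position. Each letter shifts forward by (position + 8), i.e. 8, 9, 10, … — the shift grows by one for each successive letter.
Decoding ejceq: e−8=w, j−9=a, c−10=s, e−11=t, q−12=e.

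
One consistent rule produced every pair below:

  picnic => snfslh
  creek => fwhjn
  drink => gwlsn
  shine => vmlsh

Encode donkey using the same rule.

gtqphd

Shifts by position in picnic: pos 0: p→s (+3), pos 1: i→n (+5), pos 2: c→f (+3), pos 3: n→s (+5) — repeating every 2. The shifts repeat in a cycle of length 2: positions 0,1,… shift by +3, +5, then the pattern repeats.
Applying it to donkey: d+3=g, o+5=t, n+3=q, k+5=p, e+3=h, y+5=d.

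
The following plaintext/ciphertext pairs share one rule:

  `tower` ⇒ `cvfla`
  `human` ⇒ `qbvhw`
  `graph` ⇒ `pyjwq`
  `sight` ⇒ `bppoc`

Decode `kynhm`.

bread

Shifts by position in tower: pos 0: t→c (+9), pos 1: o→v (+7), pos 2: w→f (+9), pos 3: e→l (+7) — repeating every 2. It's a Vigenère-style cipher with numeric key [9,7]: position i shifts by key[i mod 2].
Reversing it on kynhm: k−9=b, y−7=r, n−9=e, h−7=a, m−9=d.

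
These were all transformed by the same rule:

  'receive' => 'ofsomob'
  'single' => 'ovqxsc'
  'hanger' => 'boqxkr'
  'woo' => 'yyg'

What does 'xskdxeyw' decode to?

The output letters match the input read backwards, each shifted +10: receive reversed is eviecer. Read the word backwards and shift each letter +10.
Undoing it on xskdxeyw: shift back: x−10=n, s−10=i, k−10=a, d−10=t, x−10=n, e−10=u, y−10=o, w−10=m → niatnuom; then reverse → mountain.

mountain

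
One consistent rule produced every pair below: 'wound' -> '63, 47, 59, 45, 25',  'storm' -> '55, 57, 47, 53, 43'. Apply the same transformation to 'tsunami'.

57, 55, 59, 45, 19, 43, 35

The formula is n = 2×(alphabet index, a=1) + 17.
Applying it to tsunami: t=20→57, s=19→55, u=21→59, n=14→45, a=1→19, m=13→43, i=9→35.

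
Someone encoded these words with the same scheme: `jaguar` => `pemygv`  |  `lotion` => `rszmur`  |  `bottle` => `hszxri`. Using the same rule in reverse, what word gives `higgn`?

beach

Shifts by position in jaguar: pos 0: j→p (+6), pos 1: a→e (+4), pos 2: g→m (+6), pos 3: u→y (+4) — repeating every 2. A repeating key of period 2 is used — shifts +6, +4 over and over.
Decoding higgn: h−6=b, i−4=e, g−6=a, g−4=c, n−6=h.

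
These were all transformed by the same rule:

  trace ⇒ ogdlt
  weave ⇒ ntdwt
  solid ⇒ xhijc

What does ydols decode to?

t(19)→o(14) and r(17)→g(6) fit y≡17x+3 (mod 26); the inverse of 17 mod 26 is 23. Treating letters as 0–25, the rule is x ↦ 17x + 3 (mod 26).
Reversing it on ydols: y(24)→23·(24−3)≡15=p; d(3)→23·(3−3)≡0=a; o(14)→23·(14−3)≡19=t; l(11)→23·(11−3)≡2=c; s(18)→23·(18−3)≡7=h (all mod 26).

patch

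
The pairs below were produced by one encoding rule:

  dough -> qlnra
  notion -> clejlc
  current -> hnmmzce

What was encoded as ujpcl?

Treating letters as 0–25, the rule is x ↦ 9x + 15 (mod 26).
Undoing it on ujpcl: u(20)→3·(20−15)≡15=p; j(9)→3·(9−15)≡8=i; p(15)→3·(15−15)≡0=a; c(2)→3·(2−15)≡13=n; l(11)→3·(11−15)≡14=o (all mod 26).

piano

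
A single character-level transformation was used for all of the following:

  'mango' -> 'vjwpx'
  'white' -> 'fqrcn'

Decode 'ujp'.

Compare letters: m→v is +9, a→j is +9, n→w is +9 — a constant shift. Each letter is shifted forward by 9 in the alphabet (a Caesar shift of +9).
Reversing it on ujp: u−9=l, j−9=a, p−9=g.

lag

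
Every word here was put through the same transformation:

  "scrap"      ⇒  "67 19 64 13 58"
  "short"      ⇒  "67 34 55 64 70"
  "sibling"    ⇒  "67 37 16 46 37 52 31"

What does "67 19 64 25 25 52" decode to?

Each letter becomes 3×(its alphabet position, a=1..z=26) + 10.
Reversing it on 67 19 64 25 25 52: 67→(67−10)÷3=19=s, 19→(19−10)÷3=3=c, 64→(64−10)÷3=18=r, 25→(25−10)÷3=5=e, 25→(25−10)÷3=5=e, 52→(52−10)÷3=14=n.

screen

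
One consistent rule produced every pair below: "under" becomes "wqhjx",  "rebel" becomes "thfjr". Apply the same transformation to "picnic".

rlgsoj

In under: u→w is +2, n→q is +3, d→h is +4, e→j is +5 — the shift increases by 1 each position. Letter i (0-indexed) is shifted by i+2, so successive shifts are 2, 3, 4, ….
On picnic: p+2=r, i+3=l, c+4=g, n+5=s, i+6=o, c+7=j.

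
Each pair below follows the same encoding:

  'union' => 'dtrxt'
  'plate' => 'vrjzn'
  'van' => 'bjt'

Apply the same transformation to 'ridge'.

xrjmn

The rule splits by letter class: vowels +9, consonants +6.
For ridge: r(cons)+6=x, i(vowel)+9=r, d(cons)+6=j, g(cons)+6=m, e(vowel)+9=n.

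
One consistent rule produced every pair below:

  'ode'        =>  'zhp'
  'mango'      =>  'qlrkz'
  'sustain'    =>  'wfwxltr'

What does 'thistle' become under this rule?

xltwxpp

The shift depends on letter class: consonant d→h is +4, but vowel o→z is +11. The rule splits by letter class: vowels +11, consonants +4.
Applying it to thistle: t(cons)+4=x, h(cons)+4=l, i(vowel)+11=t, s(cons)+4=w, t(cons)+4=x, l(cons)+4=p, e(vowel)+11=p.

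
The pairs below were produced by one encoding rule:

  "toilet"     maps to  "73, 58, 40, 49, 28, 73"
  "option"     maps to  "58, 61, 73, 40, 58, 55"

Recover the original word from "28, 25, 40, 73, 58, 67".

The formula is n = 3×(alphabet index, a=1) + 13.
Decoding 28, 25, 40, 73, 58, 67: 28→(28−13)÷3=5=e, 25→(25−13)÷3=4=d, 40→(40−13)÷3=9=i, 73→(73−13)÷3=20=t, 58→(58−13)÷3=15=o, 67→(67−13)÷3=18=r.

editor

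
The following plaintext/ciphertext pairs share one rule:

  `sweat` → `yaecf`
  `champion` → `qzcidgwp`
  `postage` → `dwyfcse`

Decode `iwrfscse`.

s(18)→y(24) and w(22)→a(0) fit y≡7x+2 (mod 26); the inverse of 7 mod 26 is 15. Treating letters as 0–25, the rule is x ↦ 7x + 2 (mod 26).
Decoding iwrfscse: i(8)→15·(8−2)≡12=m; w(22)→15·(22−2)≡14=o; r(17)→15·(17−2)≡17=r; f(5)→15·(5−2)≡19=t; s(18)→15·(18−2)≡6=g; c(2)→15·(2−2)≡0=a; s(18)→15·(18−2)≡6=g; e(4)→15·(4−2)≡4=e (all mod 26).

mortgage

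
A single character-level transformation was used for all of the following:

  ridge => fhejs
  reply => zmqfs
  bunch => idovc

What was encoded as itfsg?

fresh

The word is reversed, then every letter is shifted forward by 1.
Undoing it on itfsg: shift back: i−1=h, t−1=s, f−1=e, s−1=r, g−1=f → hserf; then reverse → fresh.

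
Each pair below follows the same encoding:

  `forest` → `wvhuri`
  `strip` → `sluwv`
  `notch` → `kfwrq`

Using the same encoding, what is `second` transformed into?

gqrfhv

The output letters match the input read backwards, each shifted +3: forest reversed is tserof. The word is reversed, then every letter is shifted forward by 3.
Applying it to second: reverse → dnoces; then shift: d+3=g, n+3=q, o+3=r, c+3=f, e+3=h, s+3=v.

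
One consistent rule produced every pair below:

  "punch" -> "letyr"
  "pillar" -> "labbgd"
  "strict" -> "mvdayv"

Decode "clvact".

option

p(15)→l(11) and u(20)→e(4) fit y≡9x+6 (mod 26); the inverse of 9 mod 26 is 3. This is an affine cipher: with a=0,…,z=25, each position x becomes (9x+6) mod 26.
Decoding clvact: c(2)→3·(2−6)≡14=o; l(11)→3·(11−6)≡15=p; v(21)→3·(21−6)≡19=t; a(0)→3·(0−6)≡8=i; c(2)→3·(2−6)≡14=o; t(19)→3·(19−6)≡13=n (all mod 26).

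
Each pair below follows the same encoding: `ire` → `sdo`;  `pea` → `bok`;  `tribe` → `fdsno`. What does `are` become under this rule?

The shift depends on letter class: consonant r→d is +12, but vowel i→s is +10. Two shifts are in play — +10 for a/e/i/o/u, +12 for every other letter.
For are: a(vowel)+10=k, r(cons)+12=d, e(vowel)+10=o.

kdo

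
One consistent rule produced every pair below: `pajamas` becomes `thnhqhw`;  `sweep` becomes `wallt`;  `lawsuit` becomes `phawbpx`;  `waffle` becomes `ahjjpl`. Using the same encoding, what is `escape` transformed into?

Vowels shift forward by 7 and consonants shift forward by 4.
For escape: e(vowel)+7=l, s(cons)+4=w, c(cons)+4=g, a(vowel)+7=h, p(cons)+4=t, e(vowel)+7=l.

lwghtl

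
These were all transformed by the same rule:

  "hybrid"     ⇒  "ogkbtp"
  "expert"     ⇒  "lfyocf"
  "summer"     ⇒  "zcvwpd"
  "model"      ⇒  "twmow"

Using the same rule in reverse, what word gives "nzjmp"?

grace

In hybrid: h→o is +7, y→g is +8, b→k is +9, r→b is +10 — the shift increases by 1 each position. The shift increases by 1 at each position, starting from +7: 7, 8, 9, ….
Decoding nzjmp: n−7=g, z−8=r, j−9=a, m−10=c, p−11=e.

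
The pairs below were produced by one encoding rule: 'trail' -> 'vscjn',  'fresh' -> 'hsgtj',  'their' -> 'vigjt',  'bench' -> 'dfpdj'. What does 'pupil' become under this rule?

The shifts repeat in a cycle of length 2: positions 0,1,… shift by +2, +1, then the pattern repeats.
Applying it to pupil: p+2=r, u+1=v, p+2=r, i+1=j, l+2=n.

rvrjn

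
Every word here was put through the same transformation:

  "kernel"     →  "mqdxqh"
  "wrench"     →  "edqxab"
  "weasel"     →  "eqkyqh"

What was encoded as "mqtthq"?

kettle

k(10)→m(12) and e(4)→q(16) fit y≡21x+10 (mod 26); the inverse of 21 mod 26 is 5. Each letter's alphabet position (a=0..z=25) is mapped through 21·x+10 mod 26 — an affine cipher.
Undoing it on mqtthq: m(12)→5·(12−10)≡10=k; q(16)→5·(16−10)≡4=e; t(19)→5·(19−10)≡19=t; t(19)→5·(19−10)≡19=t; h(7)→5·(7−10)≡11=l; q(16)→5·(16−10)≡4=e (all mod 26).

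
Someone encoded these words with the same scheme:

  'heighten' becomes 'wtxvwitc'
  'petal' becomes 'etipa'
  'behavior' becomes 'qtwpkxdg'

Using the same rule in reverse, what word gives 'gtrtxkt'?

receive

Each letter is shifted forward by 15 in the alphabet (a Caesar shift of +15).
Decoding gtrtxkt: g−15=r, t−15=e, r−15=c, t−15=e, x−15=i, k−15=v, t−15=e.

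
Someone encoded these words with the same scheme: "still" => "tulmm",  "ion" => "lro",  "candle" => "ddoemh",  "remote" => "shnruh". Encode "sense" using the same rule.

thoth

Two shifts are in play — +3 for a/e/i/o/u, +1 for every other letter.
On sense: s(cons)+1=t, e(vowel)+3=h, n(cons)+1=o, s(cons)+1=t, e(vowel)+3=h.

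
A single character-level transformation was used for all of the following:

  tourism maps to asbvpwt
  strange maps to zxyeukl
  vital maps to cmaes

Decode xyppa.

quilt

A repeating key of period 2 is used — shifts +7, +4 over and over.
Reversing it on xyppa: x−7=q, y−4=u, p−7=i, p−4=l, a−7=t.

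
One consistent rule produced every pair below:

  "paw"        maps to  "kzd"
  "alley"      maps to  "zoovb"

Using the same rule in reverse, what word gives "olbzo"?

Each pair mirrors across the alphabet (p↔k, a↔z, w↔d): positions sum to 25. Letters are reflected about the middle of the alphabet (position → 25−position): Atbash.
Reversing it on olbzo: o↔l, l↔o, b↔y, z↔a, o↔l.

loyal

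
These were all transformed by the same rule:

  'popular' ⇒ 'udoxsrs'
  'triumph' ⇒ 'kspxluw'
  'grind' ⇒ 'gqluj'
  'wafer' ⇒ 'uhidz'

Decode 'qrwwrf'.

cotton

The output letters match the input read backwards, each shifted +3: popular reversed is ralupop. Two steps: reverse the string, then apply a Caesar shift of +3.
Decoding qrwwrf: shift back: q−3=n, r−3=o, w−3=t, w−3=t, r−3=o, f−3=c → nottoc; then reverse → cotton.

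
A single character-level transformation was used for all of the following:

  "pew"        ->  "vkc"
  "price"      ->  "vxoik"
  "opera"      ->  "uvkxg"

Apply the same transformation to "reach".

Compare letters: p→v is +6, e→k is +6, w→c is +6 — a constant shift. It's a constant shift of +6 (ROT6).
On reach: r+6=x, e+6=k, a+6=g, c+6=i, h+6=n.

xkgin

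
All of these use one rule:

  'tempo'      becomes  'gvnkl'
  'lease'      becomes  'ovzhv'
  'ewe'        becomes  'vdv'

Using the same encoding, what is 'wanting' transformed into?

dzmgrmt

Each pair mirrors across the alphabet (t↔g, e↔v, m↔n): positions sum to 25. Each letter is replaced by its mirror in the alphabet: a↔z, b↔y, c↔x, and so on (the Atbash cipher).
Applying it to wanting: w↔d, a↔z, n↔m, t↔g, i↔r, n↔m, g↔t.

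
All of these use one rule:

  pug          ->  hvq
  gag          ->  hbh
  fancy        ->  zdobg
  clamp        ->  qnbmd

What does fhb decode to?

age

The output letters match the input read backwards, each shifted +1: pug reversed is gup. Read the word backwards and shift each letter +1.
Undoing it on fhb: shift back: f−1=e, h−1=g, b−1=a → ega; then reverse → age.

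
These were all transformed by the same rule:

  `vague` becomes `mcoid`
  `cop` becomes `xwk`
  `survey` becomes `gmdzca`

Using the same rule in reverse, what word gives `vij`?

ban

The output letters match the input read backwards, each shifted +8: vague reversed is eugav. The word is reversed, then every letter is shifted forward by 8.
Decoding vij: shift back: v−8=n, i−8=a, j−8=b → nab; then reverse → ban.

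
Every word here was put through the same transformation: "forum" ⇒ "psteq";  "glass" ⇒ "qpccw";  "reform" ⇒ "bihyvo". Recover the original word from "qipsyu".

The shifts repeat in a cycle of length 3: positions 0,1,… shift by +10, +4, +2, then the pattern repeats.
Decoding qipsyu: q−10=g, i−4=e, p−2=n, s−10=i, y−4=u, u−2=s.

genius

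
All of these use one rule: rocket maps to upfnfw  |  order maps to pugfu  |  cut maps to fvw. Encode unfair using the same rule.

The rule splits by letter class: vowels +1, consonants +3.
On unfair: u(vowel)+1=v, n(cons)+3=q, f(cons)+3=i, a(vowel)+1=b, i(vowel)+1=j, r(cons)+3=u.

vqibju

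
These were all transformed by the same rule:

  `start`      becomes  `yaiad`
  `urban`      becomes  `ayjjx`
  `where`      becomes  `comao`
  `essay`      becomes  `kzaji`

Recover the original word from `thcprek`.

naughty

In start: s→y is +6, t→a is +7, a→i is +8, r→a is +9 — the shift increases by 1 each position. The shift increases by 1 at each position, starting from +6: 6, 7, 8, ….
Decoding thcprek: t−6=n, h−7=a, c−8=u, p−9=g, r−10=h, e−11=t, k−12=y.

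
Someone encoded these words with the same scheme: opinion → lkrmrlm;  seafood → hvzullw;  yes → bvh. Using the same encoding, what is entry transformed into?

Letters are reflected about the middle of the alphabet (position → 25−position): Atbash.
On entry: e↔v, n↔m, t↔g, r↔i, y↔b.

vmgib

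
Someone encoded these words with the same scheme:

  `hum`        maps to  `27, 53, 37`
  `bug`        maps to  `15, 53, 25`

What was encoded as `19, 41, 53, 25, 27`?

dough

h(#8)→27 and u(#21)→53: differences scale by 2, so n = 2·pos + 11. With a=1..z=26, the number is 2·pos + 11.
Reversing it on 19, 41, 53, 25, 27: 19→(19−11)÷2=4=d, 41→(41−11)÷2=15=o, 53→(53−11)÷2=21=u, 25→(25−11)÷2=7=g, 27→(27−11)÷2=8=h.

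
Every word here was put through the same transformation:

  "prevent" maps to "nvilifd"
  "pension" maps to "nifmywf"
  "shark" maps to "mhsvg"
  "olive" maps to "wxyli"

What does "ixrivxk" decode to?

p(15)→n(13) and r(17)→v(21) fit y≡17x+18 (mod 26); the inverse of 17 mod 26 is 23. This is an affine cipher: with a=0,…,z=25, each position x becomes (17x+18) mod 26.
Reversing it on ixrivxk: i(8)→23·(8−18)≡4=e; x(23)→23·(23−18)≡11=l; r(17)→23·(17−18)≡3=d; i(8)→23·(8−18)≡4=e; v(21)→23·(21−18)≡17=r; x(23)→23·(23−18)≡11=l; k(10)→23·(10−18)≡24=y (all mod 26).

elderly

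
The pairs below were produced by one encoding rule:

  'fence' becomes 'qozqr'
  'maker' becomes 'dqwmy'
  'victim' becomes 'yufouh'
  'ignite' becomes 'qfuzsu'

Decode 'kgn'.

buy

Read the word backwards and shift each letter +12.
Decoding kgn: shift back: k−12=y, g−12=u, n−12=b → yub; then reverse → buy.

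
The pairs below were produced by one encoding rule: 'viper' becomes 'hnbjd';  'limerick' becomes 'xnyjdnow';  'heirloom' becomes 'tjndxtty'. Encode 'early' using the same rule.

The shift depends on letter class: consonant v→h is +12, but vowel i→n is +5. Vowels shift forward by 5 and consonants shift forward by 12.
For early: e(vowel)+5=j, a(vowel)+5=f, r(cons)+12=d, l(cons)+12=x, y(cons)+12=k.

jfdxk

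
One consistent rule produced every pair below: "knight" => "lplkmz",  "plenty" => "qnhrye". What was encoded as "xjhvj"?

where

In knight: k→l is +1, n→p is +2, i→l is +3, g→k is +4 — the shift increases by 1 each position. Letter i (0-indexed) is shifted by i+1, so successive shifts are 1, 2, 3, ….
Decoding xjhvj: x−1=w, j−2=h, h−3=e, v−4=r, j−5=e.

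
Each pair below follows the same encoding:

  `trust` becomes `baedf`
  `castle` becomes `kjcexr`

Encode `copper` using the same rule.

In trust: t→b is +8, r→a is +9, u→e is +10, s→d is +11 — the shift increases by 1 each position. The shift increases by 1 at each position, starting from +8: 8, 9, 10, ….
On copper: c+8=k, o+9=x, p+10=z, p+11=a, e+12=q, r+13=e.

kxzaqe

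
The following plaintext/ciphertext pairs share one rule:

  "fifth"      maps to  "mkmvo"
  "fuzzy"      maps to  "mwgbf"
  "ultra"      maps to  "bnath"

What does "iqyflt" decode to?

Shifts by position in fifth: pos 0: f→m (+7), pos 1: i→k (+2), pos 2: f→m (+7), pos 3: t→v (+2) — repeating every 2. It's a Vigenère-style cipher with numeric key [7,2]: position i shifts by key[i mod 2].
Reversing it on iqyflt: i−7=b, q−2=o, y−7=r, f−2=d, l−7=e, t−2=r.

border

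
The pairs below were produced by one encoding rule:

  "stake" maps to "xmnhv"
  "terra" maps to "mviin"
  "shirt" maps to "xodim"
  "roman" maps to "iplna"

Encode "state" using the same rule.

xmnmv

s(18)→x(23) and t(19)→m(12) fit y≡15x+13 (mod 26); the inverse of 15 mod 26 is 7. Each letter's alphabet position (a=0..z=25) is mapped through 15·x+13 mod 26 — an affine cipher.
On state: s(18)→15·18+13≡23=x; t(19)→15·19+13≡12=m; a(0)→15·0+13≡13=n; t(19)→15·19+13≡12=m; e(4)→15·4+13≡21=v (all mod 26).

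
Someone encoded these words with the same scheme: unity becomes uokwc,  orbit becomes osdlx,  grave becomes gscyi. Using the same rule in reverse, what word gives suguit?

In unity: u→u is +0, n→o is +1, i→k is +2, t→w is +3 — the shift increases by 1 each position. Letter i (0-indexed) is shifted by i+0, so successive shifts are 0, 1, 2, ….
Decoding suguit: s−0=s, u−1=t, g−2=e, u−3=r, i−4=e, t−5=o.

stereo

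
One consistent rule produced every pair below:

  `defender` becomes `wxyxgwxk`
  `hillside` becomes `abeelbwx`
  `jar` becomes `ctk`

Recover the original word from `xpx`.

ewe

Compare letters: d→w is +19, e→x is +19, f→y is +19 — a constant shift. It's a constant shift of +19 (ROT19).
Undoing it on xpx: x−19=e, p−19=w, x−19=e.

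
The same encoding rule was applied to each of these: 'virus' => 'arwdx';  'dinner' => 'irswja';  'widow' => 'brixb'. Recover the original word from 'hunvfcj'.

climate

Shifts by position in virus: pos 0: v→a (+5), pos 1: i→r (+9), pos 2: r→w (+5), pos 3: u→d (+9) — repeating every 2. It's a Vigenère-style cipher with numeric key [5,9]: position i shifts by key[i mod 2].
Reversing it on hunvfcj: h−5=c, u−9=l, n−5=i, v−9=m, f−5=a, c−9=t, j−5=e.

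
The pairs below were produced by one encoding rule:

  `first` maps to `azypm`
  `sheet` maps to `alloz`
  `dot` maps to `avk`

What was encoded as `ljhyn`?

The word is reversed, then every letter is shifted forward by 7.
Decoding ljhyn: shift back: l−7=e, j−7=c, h−7=a, y−7=r, n−7=g → ecarg; then reverse → grace.

grace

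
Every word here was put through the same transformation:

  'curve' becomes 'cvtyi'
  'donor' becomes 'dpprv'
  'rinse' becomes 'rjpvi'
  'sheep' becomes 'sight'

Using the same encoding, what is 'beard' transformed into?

In curve: c→c is +0, u→v is +1, r→t is +2, v→y is +3 — the shift increases by 1 each position. Letter i (0-indexed) is shifted by i+0, so successive shifts are 0, 1, 2, ….
On beard: b+0=b, e+1=f, a+2=c, r+3=u, d+4=h.

bfcuh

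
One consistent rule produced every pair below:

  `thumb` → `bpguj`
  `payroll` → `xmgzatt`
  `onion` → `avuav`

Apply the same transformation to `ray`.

zmg

The shift depends on letter class: consonant t→b is +8, but vowel u→g is +12. Vowels shift forward by 12 and consonants shift forward by 8.
On ray: r(cons)+8=z, a(vowel)+12=m, y(cons)+8=g.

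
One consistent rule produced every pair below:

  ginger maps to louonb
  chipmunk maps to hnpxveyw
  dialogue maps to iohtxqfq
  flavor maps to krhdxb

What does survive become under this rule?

In ginger: g→l is +5, i→o is +6, n→u is +7, g→o is +8 — the shift increases by 1 each position. The shift increases by 1 at each position, starting from +5: 5, 6, 7, ….
On survive: s+5=x, u+6=a, r+7=y, v+8=d, i+9=r, v+10=f, e+11=p.

xaydrfp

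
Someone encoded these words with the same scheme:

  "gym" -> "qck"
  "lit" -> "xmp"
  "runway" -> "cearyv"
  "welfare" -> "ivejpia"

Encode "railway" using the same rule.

The output letters match the input read backwards, each shifted +4: gym reversed is myg. Two steps: reverse the string, then apply a Caesar shift of +4.
For railway: reverse → yawliar; then shift: y+4=c, a+4=e, w+4=a, l+4=p, i+4=m, a+4=e, r+4=v.

ceapmev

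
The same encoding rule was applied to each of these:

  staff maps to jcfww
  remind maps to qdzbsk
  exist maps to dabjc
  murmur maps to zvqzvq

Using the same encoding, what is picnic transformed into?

ebrsbr

s(18)→j(9) and t(19)→c(2) fit y≡19x+5 (mod 26); the inverse of 19 mod 26 is 11. Each letter's alphabet position (a=0..z=25) is mapped through 19·x+5 mod 26 — an affine cipher.
On picnic: p(15)→19·15+5≡4=e; i(8)→19·8+5≡1=b; c(2)→19·2+5≡17=r; n(13)→19·13+5≡18=s; i(8)→19·8+5≡1=b; c(2)→19·2+5≡17=r (all mod 26).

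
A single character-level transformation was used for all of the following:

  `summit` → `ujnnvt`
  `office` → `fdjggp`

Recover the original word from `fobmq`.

Read the word backwards and shift each letter +1.
Undoing it on fobmq: shift back: f−1=e, o−1=n, b−1=a, m−1=l, q−1=p → enalp; then reverse → plane.

plane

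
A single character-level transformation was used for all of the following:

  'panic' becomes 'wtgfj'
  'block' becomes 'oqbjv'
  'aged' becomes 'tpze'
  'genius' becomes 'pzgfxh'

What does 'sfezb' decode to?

p(15)→w(22) and a(0)→t(19) fit y≡21x+19 (mod 26); the inverse of 21 mod 26 is 5. Each letter's alphabet position (a=0..z=25) is mapped through 21·x+19 mod 26 — an affine cipher.
Reversing it on sfezb: s(18)→5·(18−19)≡21=v; f(5)→5·(5−19)≡8=i; e(4)→5·(4−19)≡3=d; z(25)→5·(25−19)≡4=e; b(1)→5·(1−19)≡14=o (all mod 26).

video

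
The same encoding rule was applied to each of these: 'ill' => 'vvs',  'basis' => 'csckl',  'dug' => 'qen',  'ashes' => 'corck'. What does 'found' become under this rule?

Two steps: reverse the string, then apply a Caesar shift of +10.
Applying it to found: reverse → dnuof; then shift: d+10=n, n+10=x, u+10=e, o+10=y, f+10=p.

nxeyp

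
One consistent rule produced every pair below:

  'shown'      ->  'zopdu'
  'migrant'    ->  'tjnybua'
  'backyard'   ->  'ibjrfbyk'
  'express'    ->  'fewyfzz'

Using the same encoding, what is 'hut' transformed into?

The shift depends on letter class: consonant s→z is +7, but vowel o→p is +1. Vowels shift forward by 1 and consonants shift forward by 7.
Applying it to hut: h(cons)+7=o, u(vowel)+1=v, t(cons)+7=a.

ova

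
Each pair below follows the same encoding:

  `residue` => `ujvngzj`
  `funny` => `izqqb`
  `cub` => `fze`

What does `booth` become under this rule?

The shift depends on letter class: consonant r→u is +3, but vowel e→j is +5. The rule splits by letter class: vowels +5, consonants +3.
For booth: b(cons)+3=e, o(vowel)+5=t, o(vowel)+5=t, t(cons)+3=w, h(cons)+3=k.

ettwk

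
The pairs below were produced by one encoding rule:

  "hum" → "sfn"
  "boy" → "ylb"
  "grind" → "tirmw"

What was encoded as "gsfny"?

This is the alphabet-reversal cipher (Atbash): a becomes z, b becomes y, etc.
Undoing it on gsfny: g↔t, s↔h, f↔u, n↔m, y↔b.

thumb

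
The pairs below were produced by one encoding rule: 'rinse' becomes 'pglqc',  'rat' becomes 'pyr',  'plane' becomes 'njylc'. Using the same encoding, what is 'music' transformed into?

ksqga

Each letter is shifted forward by 24 in the alphabet (a Caesar shift of +24).
On music: m+24=k, u+24=s, s+24=q, i+24=g, c+24=a.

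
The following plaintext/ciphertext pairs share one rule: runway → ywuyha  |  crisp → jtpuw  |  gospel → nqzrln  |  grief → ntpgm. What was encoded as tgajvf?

Shifts by position in runway: pos 0: r→y (+7), pos 1: u→w (+2), pos 2: n→u (+7), pos 3: w→y (+2) — repeating every 2. A repeating key of period 2 is used — shifts +7, +2 over and over.
Undoing it on tgajvf: t−7=m, g−2=e, a−7=t, j−2=h, v−7=o, f−2=d.

method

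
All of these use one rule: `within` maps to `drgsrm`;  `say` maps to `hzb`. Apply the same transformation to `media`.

nvwrz

Each pair mirrors across the alphabet (w↔d, i↔r, t↔g): positions sum to 25. Each letter is replaced by its mirror in the alphabet: a↔z, b↔y, c↔x, and so on (the Atbash cipher).
Applying it to media: m↔n, e↔v, d↔w, i↔r, a↔z.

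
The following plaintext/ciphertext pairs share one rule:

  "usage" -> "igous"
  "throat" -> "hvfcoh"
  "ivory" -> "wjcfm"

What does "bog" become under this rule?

pcu

Compare letters: u→i is +14, s→g is +14, a→o is +14 — a constant shift. Every letter moves 14 places later in the alphabet, wrapping around z→a.
For bog: b+14=p, o+14=c, g+14=u.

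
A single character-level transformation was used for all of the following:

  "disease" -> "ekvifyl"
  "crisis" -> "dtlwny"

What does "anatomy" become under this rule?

bpdxtsf

Letter i (0-indexed) is shifted by i+1, so successive shifts are 1, 2, 3, ….
On anatomy: a+1=b, n+2=p, a+3=d, t+4=x, o+5=t, m+6=s, y+7=f.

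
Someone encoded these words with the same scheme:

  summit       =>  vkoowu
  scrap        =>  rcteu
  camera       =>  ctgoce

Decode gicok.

image

The word is reversed, then every letter is shifted forward by 2.
Reversing it on gicok: shift back: g−2=e, i−2=g, c−2=a, o−2=m, k−2=i → egami; then reverse → image.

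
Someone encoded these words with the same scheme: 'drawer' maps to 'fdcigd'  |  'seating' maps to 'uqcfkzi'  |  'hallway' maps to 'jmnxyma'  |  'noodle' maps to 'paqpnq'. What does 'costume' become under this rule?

eaufwyg

It's a Vigenère-style cipher with numeric key [2,12]: position i shifts by key[i mod 2].
For costume: c+2=e, o+12=a, s+2=u, t+12=f, u+2=w, m+12=y, e+2=g.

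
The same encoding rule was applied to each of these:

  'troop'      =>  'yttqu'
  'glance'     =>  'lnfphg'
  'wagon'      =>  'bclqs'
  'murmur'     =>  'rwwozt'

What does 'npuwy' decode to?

A repeating key of period 2 is used — shifts +5, +2 over and over.
Decoding npuwy: n−5=i, p−2=n, u−5=p, w−2=u, y−5=t.

input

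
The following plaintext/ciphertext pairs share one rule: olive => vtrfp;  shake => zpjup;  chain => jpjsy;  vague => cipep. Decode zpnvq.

In olive: o→v is +7, l→t is +8, i→r is +9, v→f is +10 — the shift increases by 1 each position. Letter i (0-indexed) is shifted by i+7, so successive shifts are 7, 8, 9, ….
Undoing it on zpnvq: z−7=s, p−8=h, n−9=e, v−10=l, q−11=f.

shelf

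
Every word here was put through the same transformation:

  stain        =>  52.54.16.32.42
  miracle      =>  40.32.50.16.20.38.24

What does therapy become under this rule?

s(#19)→52 and t(#20)→54: differences scale by 2, so n = 2·pos + 14. Each letter becomes 2×(its alphabet position, a=1..z=26) + 14.
On therapy: t=20→54, h=8→30, e=5→24, r=18→50, a=1→16, p=16→46, y=25→64.

54.30.24.50.16.46.64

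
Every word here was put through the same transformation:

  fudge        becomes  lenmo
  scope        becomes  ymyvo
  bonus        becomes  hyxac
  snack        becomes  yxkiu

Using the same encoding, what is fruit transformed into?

lbeod

Shifts by position in fudge: pos 0: f→l (+6), pos 1: u→e (+10), pos 2: d→n (+10), pos 3: g→m (+6), pos 4: e→o (+10) — repeating every 3. A repeating key of period 3 is used — shifts +6, +10, +10 over and over.
Applying it to fruit: f+6=l, r+10=b, u+10=e, i+6=o, t+10=d.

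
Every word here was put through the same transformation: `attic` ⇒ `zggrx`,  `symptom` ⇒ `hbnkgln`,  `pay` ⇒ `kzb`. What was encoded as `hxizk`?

scrap

Each pair mirrors across the alphabet (a↔z, t↔g, t↔g): positions sum to 25. Letters are reflected about the middle of the alphabet (position → 25−position): Atbash.
Decoding hxizk: h↔s, x↔c, i↔r, z↔a, k↔p.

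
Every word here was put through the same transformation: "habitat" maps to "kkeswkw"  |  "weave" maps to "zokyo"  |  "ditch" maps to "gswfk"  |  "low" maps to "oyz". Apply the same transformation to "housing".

kyevsqj

The shift depends on letter class: consonant h→k is +3, but vowel a→k is +10. Vowels shift forward by 10 and consonants shift forward by 3.
For housing: h(cons)+3=k, o(vowel)+10=y, u(vowel)+10=e, s(cons)+3=v, i(vowel)+10=s, n(cons)+3=q, g(cons)+3=j.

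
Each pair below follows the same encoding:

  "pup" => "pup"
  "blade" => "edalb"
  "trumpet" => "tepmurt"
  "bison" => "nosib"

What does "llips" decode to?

The word is simply reversed.
Undoing it on llips: then reverse → spill.

spill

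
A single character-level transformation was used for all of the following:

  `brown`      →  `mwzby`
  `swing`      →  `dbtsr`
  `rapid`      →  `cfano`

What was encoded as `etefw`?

total

Shifts by position in brown: pos 0: b→m (+11), pos 1: r→w (+5), pos 2: o→z (+11), pos 3: w→b (+5) — repeating every 2. The shifts repeat in a cycle of length 2: positions 0,1,… shift by +11, +5, then the pattern repeats.
Decoding etefw: e−11=t, t−5=o, e−11=t, f−5=a, w−11=l.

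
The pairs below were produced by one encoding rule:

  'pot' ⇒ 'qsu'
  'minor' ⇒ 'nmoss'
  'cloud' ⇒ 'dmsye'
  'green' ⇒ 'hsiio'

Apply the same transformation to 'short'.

The rule splits by letter class: vowels +4, consonants +1.
Applying it to short: s(cons)+1=t, h(cons)+1=i, o(vowel)+4=s, r(cons)+1=s, t(cons)+1=u.

tissu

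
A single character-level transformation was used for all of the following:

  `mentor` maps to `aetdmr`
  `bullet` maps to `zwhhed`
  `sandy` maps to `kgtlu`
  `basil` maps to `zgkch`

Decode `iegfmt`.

This is an affine cipher: with a=0,…,z=25, each position x becomes (19x+6) mod 26.
Reversing it on iegfmt: i(8)→11·(8−6)≡22=w; e(4)→11·(4−6)≡4=e; g(6)→11·(6−6)≡0=a; f(5)→11·(5−6)≡15=p; m(12)→11·(12−6)≡14=o; t(19)→11·(19−6)≡13=n (all mod 26).

weapon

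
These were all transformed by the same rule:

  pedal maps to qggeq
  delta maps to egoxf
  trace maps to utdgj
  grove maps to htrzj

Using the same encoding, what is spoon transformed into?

trrss

In pedal: p→q is +1, e→g is +2, d→g is +3, a→e is +4 — the shift increases by 1 each position. The shift increases by 1 at each position, starting from +1: 1, 2, 3, ….
On spoon: s+1=t, p+2=r, o+3=r, o+4=s, n+5=s.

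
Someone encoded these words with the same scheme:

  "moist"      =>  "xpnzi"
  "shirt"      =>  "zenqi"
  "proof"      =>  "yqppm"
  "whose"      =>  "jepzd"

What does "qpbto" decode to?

royal

m(12)→x(23) and o(14)→p(15) fit y≡9x+19 (mod 26); the inverse of 9 mod 26 is 3. This is an affine cipher: with a=0,…,z=25, each position x becomes (9x+19) mod 26.
Undoing it on qpbto: q(16)→3·(16−19)≡17=r; p(15)→3·(15−19)≡14=o; b(1)→3·(1−19)≡24=y; t(19)→3·(19−19)≡0=a; o(14)→3·(14−19)≡11=l (all mod 26).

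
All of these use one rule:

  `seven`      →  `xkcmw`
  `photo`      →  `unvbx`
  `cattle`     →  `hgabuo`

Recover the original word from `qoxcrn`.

liquid

In seven: s→x is +5, e→k is +6, v→c is +7, e→m is +8 — the shift increases by 1 each position. Each letter shifts forward by (position + 5), i.e. 5, 6, 7, … — the shift grows by one for each successive letter.
Reversing it on qoxcrn: q−5=l, o−6=i, x−7=q, c−8=u, r−9=i, n−10=d.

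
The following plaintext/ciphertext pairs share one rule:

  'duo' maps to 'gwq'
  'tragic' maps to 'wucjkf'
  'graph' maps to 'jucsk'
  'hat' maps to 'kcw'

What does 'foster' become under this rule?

iqvwgu

The shift depends on letter class: consonant d→g is +3, but vowel u→w is +2. Vowels shift forward by 2 and consonants shift forward by 3.
On foster: f(cons)+3=i, o(vowel)+2=q, s(cons)+3=v, t(cons)+3=w, e(vowel)+2=g, r(cons)+3=u.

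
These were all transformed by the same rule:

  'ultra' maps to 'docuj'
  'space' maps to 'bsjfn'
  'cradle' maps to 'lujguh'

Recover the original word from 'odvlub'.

family

Shifts by position in ultra: pos 0: u→d (+9), pos 1: l→o (+3), pos 2: t→c (+9), pos 3: r→u (+3) — repeating every 2. A repeating key of period 2 is used — shifts +9, +3 over and over.
Decoding odvlub: o−9=f, d−3=a, v−9=m, l−3=i, u−9=l, b−3=y.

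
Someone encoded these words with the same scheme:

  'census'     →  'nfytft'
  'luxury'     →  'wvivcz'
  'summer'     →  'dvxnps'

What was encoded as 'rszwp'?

grove

Shifts by position in census: pos 0: c→n (+11), pos 1: e→f (+1), pos 2: n→y (+11), pos 3: s→t (+1) — repeating every 2. A repeating key of period 2 is used — shifts +11, +1 over and over.
Undoing it on rszwp: r−11=g, s−1=r, z−11=o, w−1=v, p−11=e.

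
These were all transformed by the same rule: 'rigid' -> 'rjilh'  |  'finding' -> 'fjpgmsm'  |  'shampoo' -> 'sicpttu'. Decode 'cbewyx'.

In rigid: r→r is +0, i→j is +1, g→i is +2, i→l is +3 — the shift increases by 1 each position. Each letter shifts forward by its position index (0, 1, 2, …) — the shift grows by one for each successive letter.
Reversing it on cbewyx: c−0=c, b−1=a, e−2=c, w−3=t, y−4=u, x−5=s.

cactus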